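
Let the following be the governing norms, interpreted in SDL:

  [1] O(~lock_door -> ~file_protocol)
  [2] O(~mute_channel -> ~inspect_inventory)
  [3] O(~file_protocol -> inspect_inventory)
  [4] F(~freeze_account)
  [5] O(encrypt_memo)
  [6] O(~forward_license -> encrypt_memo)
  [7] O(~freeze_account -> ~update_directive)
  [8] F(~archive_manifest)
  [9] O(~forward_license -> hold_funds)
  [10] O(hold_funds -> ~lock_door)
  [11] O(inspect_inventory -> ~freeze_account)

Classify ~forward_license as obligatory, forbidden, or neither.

Premise 4 is F(~freeze_account), i.e. O(freeze_account).
Premise 11, O(inspect_inventory -> ~freeze_account), contraposes to O(freeze_account -> ~inspect_inventory); with O(freeze_account) we get O(~inspect_inventory).
Premise 3, O(~file_protocol -> inspect_inventory), contraposes to O(~inspect_inventory -> file_protocol); with O(~inspect_inventory) we get O(file_protocol).
Premise 1, O(~lock_door -> ~file_protocol), contraposes to O(file_protocol -> lock_door); with O(file_protocol) we get O(lock_door).
Premise 10, O(hold_funds -> ~lock_door), contraposes to O(lock_door -> ~hold_funds); with O(lock_door) we get O(~hold_funds).
Premise 9 is O(~forward_license -> hold_funds); contrapositively O(~hold_funds -> forward_license). Since O(~hold_funds) holds, K gives O(forward_license).
Premises 2, 5, 6, 7, 8 do not contribute to this derivation.
Thus O(forward_license), which is F(~forward_license): ~forward_license is forbidden.

Forbidden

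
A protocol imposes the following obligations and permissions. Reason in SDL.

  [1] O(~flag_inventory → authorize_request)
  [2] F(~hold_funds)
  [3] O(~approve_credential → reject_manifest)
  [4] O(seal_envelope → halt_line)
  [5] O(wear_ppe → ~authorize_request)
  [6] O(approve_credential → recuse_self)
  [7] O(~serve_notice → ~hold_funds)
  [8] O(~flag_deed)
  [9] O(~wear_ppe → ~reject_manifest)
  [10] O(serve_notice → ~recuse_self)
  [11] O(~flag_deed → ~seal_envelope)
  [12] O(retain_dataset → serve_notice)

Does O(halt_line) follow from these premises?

No

Premise 4 is O(seal_envelope → halt_line), but O(seal_envelope) is not derivable from the premises, so it does not yield O(halt_line).
No other premise forces O(halt_line). An ideal world satisfying every premise can still have halt_line false, so O(halt_line) is not derivable.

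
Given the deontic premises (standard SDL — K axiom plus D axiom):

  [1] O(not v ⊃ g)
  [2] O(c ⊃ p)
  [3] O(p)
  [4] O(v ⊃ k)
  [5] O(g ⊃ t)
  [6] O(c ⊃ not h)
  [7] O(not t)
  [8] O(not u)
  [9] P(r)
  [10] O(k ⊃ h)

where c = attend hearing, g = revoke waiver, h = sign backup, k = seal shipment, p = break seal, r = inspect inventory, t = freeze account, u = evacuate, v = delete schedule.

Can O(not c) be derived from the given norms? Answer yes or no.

Yes

Premise 7 states O(not t) outright.
Premise 5, O(g ⊃ t), contraposes to O(not t ⊃ not g); with O(not t) we get O(not g).
The contrapositive of premise 1 (O(not v ⊃ g)) is O(not g ⊃ v), and O(not g) is already established, so O(v).
From O(v) and premise 4, O(v ⊃ k), we obtain O(k).
Applying K to premise 10 (O(k ⊃ h)) and O(k) yields O(h).
The contrapositive of premise 6 (O(c ⊃ not h)) is O(h ⊃ not c), and O(h) is already established, so O(not c).
Premises 2, 3, 8, 9 do not contribute to this derivation.
So O(not c) follows.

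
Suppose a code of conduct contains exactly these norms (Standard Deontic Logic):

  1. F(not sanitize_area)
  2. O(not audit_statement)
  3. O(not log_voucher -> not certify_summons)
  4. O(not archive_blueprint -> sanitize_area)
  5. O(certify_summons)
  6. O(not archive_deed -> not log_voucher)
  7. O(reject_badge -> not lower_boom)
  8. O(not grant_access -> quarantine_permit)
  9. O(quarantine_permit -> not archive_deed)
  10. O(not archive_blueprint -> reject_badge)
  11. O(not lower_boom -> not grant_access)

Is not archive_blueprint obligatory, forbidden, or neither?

Premise 5 gives O(certify_summons).
The contrapositive of premise 3 (O(not log_voucher -> not certify_summons)) is O(certify_summons -> log_voucher), and O(certify_summons) is already established, so O(log_voucher).
Premise 6, O(not archive_deed -> not log_voucher), contraposes to O(log_voucher -> archive_deed); with O(log_voucher) we get O(archive_deed).
Premise 9 is O(quarantine_permit -> not archive_deed); contrapositively O(archive_deed -> not quarantine_permit). Since O(archive_deed) holds, K gives O(not quarantine_permit).
Premise 8, O(not grant_access -> quarantine_permit), contraposes to O(not quarantine_permit -> grant_access); with O(not quarantine_permit) we get O(grant_access).
The contrapositive of premise 11 (O(not lower_boom -> not grant_access)) is O(grant_access -> lower_boom), and O(grant_access) is already established, so O(lower_boom).
The contrapositive of premise 7 (O(reject_badge -> not lower_boom)) is O(lower_boom -> not reject_badge), and O(lower_boom) is already established, so O(not reject_badge).
Premise 10 is O(not archive_blueprint -> reject_badge); contrapositively O(not reject_badge -> archive_blueprint). Since O(not reject_badge) holds, K gives O(archive_blueprint).
Premises 1, 2, 4 do not contribute to this derivation.
Thus O(archive_blueprint), which is F(not archive_blueprint): not archive_blueprint is forbidden.

Forbidden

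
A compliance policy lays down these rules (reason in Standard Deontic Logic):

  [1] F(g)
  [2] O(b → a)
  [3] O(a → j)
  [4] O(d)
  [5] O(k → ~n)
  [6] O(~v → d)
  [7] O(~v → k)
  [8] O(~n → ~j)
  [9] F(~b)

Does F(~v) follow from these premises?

Yes

Premise 9, F(~b), is equivalent to O(b).
From O(b) and premise 2, O(b → a), we obtain O(a).
Premise 3 is O(a → j); since O(a), deontic closure gives O(j).
Premise 8 is O(~n → ~j); contrapositively O(j → n). Since O(j) holds, K gives O(n).
The contrapositive of premise 5 (O(k → ~n)) is O(n → ~k), and O(n) is already established, so O(~k).
Premise 7 is O(~v → k); contrapositively O(~k → v). Since O(~k) holds, K gives O(v).
Premises 1, 4, 6 do not contribute to this derivation.
So O(v) holds, i.e. F(~v). The claim follows.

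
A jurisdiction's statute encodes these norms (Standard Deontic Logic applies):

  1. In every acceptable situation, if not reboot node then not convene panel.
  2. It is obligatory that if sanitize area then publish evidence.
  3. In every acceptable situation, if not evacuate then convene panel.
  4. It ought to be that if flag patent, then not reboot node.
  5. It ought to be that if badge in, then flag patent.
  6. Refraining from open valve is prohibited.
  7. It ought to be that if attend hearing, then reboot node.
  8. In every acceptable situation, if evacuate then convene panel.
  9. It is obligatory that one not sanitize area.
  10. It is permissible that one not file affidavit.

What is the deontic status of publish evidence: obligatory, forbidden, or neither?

Premise 2 is O(sanitize_area → publish_evidence), but O(sanitize_area) is not derivable from the premises, so it does not yield O(publish_evidence).
No premise or chain of K-axiom applications forces O(publish_evidence), and none forces O(¬publish_evidence). So publish_evidence is neither obligatory nor forbidden under these norms.

Neither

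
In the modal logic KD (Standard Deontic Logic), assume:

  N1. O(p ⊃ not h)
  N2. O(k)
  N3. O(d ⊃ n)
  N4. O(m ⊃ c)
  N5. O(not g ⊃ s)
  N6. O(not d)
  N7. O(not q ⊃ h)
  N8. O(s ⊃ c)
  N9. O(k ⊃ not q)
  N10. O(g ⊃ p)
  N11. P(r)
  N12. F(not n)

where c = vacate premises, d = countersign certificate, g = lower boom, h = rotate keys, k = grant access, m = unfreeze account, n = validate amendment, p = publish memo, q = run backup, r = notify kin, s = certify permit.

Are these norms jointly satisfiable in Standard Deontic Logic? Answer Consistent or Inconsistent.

Consistent

Premise 3 is O(d ⊃ n); even if O(n) held, inferring O(d) would be affirming the consequent — invalid.
So O(d) is not derivable, and the apparent clash with O(not d) does not arise.
A world satisfying every obligation exists (e.g. c=true, d=false, g=false, h=true, k=true, m=false, n=true, p=false, q=false, r=false, s=true); no atom is both obligatory and forbidden, so the set is consistent.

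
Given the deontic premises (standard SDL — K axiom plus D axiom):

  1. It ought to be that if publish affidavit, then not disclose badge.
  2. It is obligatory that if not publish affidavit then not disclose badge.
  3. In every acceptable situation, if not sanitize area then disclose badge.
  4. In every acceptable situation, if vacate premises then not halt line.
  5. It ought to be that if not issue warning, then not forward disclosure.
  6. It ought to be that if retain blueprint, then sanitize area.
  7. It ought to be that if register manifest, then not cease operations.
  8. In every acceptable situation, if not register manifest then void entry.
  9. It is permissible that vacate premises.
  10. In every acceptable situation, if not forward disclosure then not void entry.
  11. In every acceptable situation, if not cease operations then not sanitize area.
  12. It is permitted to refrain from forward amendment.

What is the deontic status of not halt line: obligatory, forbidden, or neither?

Neither

Premise 4 is O(vacate_premises → ¬halt_line), but O(vacate_premises) is not derivable from the premises (the permission P(vacate_premises) asserts only ¬O(¬vacate_premises), not O(vacate_premises)), so it does not yield O(¬halt_line).
No premise or chain of K-axiom applications forces O(¬halt_line), and none forces O(halt_line). So ¬halt_line is neither obligatory nor forbidden under these norms.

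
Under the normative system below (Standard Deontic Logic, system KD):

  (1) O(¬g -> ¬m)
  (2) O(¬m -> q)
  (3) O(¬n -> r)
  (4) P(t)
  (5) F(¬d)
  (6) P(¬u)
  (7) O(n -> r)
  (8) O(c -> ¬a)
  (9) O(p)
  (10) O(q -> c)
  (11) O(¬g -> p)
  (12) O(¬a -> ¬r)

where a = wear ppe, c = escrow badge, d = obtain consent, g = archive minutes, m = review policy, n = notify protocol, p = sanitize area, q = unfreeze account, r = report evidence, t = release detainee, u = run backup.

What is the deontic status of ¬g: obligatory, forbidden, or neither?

Premises 3 and 7 cover both cases: O(¬n -> r) and O(n -> r). Since ¬n ∨ n is a tautology, O(r) follows.
The contrapositive of premise 12 (O(¬a -> ¬r)) is O(r -> a), and O(r) is already established, so O(a).
Premise 8 is O(c -> ¬a); contrapositively O(a -> ¬c). Since O(a) holds, K gives O(¬c).
The contrapositive of premise 10 (O(q -> c)) is O(¬c -> ¬q), and O(¬c) is already established, so O(¬q).
The contrapositive of premise 2 (O(¬m -> q)) is O(¬q -> m), and O(¬q) is already established, so O(m).
The contrapositive of premise 1 (O(¬g -> ¬m)) is O(m -> g), and O(m) is already established, so O(g).
Premises 4, 5, 6, 9, 11 do not contribute to this derivation.
Thus O(g), which is F(¬g): ¬g is forbidden.

Forbidden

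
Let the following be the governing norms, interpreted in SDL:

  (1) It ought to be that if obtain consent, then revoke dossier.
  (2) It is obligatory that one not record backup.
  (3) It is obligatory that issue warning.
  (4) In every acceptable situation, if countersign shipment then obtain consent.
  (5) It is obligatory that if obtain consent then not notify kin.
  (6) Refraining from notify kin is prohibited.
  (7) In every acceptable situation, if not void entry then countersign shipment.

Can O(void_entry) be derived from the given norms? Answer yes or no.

Premise 6 is F(¬notify_kin), i.e. O(notify_kin).
Premise 5, O(obtain_consent → ¬notify_kin), contraposes to O(notify_kin → ¬obtain_consent); with O(notify_kin) we get O(¬obtain_consent).
Premise 4 is O(countersign_shipment → obtain_consent); contrapositively O(¬obtain_consent → ¬countersign_shipment). Since O(¬obtain_consent) holds, K gives O(¬countersign_shipment).
The contrapositive of premise 7 (O(¬void_entry → countersign_shipment)) is O(¬countersign_shipment → void_entry), and O(¬countersign_shipment) is already established, so O(void_entry).
Premises 1, 2, 3 do not contribute to this derivation.
So O(void_entry) follows.

Yes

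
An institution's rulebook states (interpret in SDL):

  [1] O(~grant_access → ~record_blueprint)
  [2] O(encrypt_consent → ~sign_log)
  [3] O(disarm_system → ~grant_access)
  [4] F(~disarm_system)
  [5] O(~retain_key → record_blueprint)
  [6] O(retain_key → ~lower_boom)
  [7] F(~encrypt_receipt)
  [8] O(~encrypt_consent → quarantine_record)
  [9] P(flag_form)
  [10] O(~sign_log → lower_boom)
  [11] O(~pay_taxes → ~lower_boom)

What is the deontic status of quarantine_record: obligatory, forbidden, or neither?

Obligatory

Premise 4 is F(~disarm_system), i.e. O(disarm_system).
With premise 3, O(disarm_system → ~grant_access), the K-axiom yields O(~grant_access).
With premise 1, O(~grant_access → ~record_blueprint), the K-axiom yields O(~record_blueprint).
The contrapositive of premise 5 (O(~retain_key → record_blueprint)) is O(~record_blueprint → retain_key), and O(~record_blueprint) is already established, so O(retain_key).
With premise 6, O(retain_key → ~lower_boom), the K-axiom yields O(~lower_boom).
Premise 10, O(~sign_log → lower_boom), contraposes to O(~lower_boom → sign_log); with O(~lower_boom) we get O(sign_log).
Premise 2, O(encrypt_consent → ~sign_log), contraposes to O(sign_log → ~encrypt_consent); with O(sign_log) we get O(~encrypt_consent).
Premise 8 is O(~encrypt_consent → quarantine_record); since O(~encrypt_consent), deontic closure gives O(quarantine_record).
Premises 7, 9, 11 do not contribute to this derivation.
Hence quarantine_record is obligatory.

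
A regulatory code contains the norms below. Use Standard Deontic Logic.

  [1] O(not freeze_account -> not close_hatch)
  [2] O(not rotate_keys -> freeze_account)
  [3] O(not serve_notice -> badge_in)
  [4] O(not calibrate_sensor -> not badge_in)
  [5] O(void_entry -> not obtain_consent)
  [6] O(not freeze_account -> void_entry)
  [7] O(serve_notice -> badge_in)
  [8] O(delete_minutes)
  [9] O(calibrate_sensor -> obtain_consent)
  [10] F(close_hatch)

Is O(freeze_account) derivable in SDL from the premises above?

Premises 7 and 3 are O(serve_notice -> badge_in) and O(not serve_notice -> badge_in); every ideal world satisfies serve_notice or not serve_notice, so in either case badge_in holds — hence O(badge_in).
The contrapositive of premise 4 (O(not calibrate_sensor -> not badge_in)) is O(badge_in -> calibrate_sensor), and O(badge_in) is already established, so O(calibrate_sensor).
Premise 9 is O(calibrate_sensor -> obtain_consent); since O(calibrate_sensor), deontic closure gives O(obtain_consent).
The contrapositive of premise 5 (O(void_entry -> not obtain_consent)) is O(obtain_consent -> not void_entry), and O(obtain_consent) is already established, so O(not void_entry).
Premise 6, O(not freeze_account -> void_entry), contraposes to O(not void_entry -> freeze_account); with O(not void_entry) we get O(freeze_account).
Premises 1, 2, 8, 10 do not contribute to this derivation.
So O(freeze_account) follows.

Yes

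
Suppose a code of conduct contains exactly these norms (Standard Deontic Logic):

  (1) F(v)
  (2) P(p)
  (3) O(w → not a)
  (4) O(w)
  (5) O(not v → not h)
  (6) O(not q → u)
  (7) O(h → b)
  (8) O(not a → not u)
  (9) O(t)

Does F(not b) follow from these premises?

Premise 7 is O(h → b), but O(h) is not derivable from the premises, so it does not yield O(b).
No other premise forces O(b). An ideal world satisfying every premise can still have not b true, so F(not b) is not derivable.

No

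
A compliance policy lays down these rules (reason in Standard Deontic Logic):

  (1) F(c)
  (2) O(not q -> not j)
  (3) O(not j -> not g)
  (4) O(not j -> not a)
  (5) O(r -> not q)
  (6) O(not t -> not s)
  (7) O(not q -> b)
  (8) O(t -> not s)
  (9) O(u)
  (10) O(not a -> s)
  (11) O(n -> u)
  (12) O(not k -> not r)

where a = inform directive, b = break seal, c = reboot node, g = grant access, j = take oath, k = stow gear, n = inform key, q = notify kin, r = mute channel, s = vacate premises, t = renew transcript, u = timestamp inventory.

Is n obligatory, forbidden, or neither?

Premise 11 is O(n -> u); even if O(u) held, inferring O(n) would be affirming the consequent — invalid.
No premise or chain of K-axiom applications forces O(n), and none forces O(not n). So n is neither obligatory nor forbidden under these norms.

Neither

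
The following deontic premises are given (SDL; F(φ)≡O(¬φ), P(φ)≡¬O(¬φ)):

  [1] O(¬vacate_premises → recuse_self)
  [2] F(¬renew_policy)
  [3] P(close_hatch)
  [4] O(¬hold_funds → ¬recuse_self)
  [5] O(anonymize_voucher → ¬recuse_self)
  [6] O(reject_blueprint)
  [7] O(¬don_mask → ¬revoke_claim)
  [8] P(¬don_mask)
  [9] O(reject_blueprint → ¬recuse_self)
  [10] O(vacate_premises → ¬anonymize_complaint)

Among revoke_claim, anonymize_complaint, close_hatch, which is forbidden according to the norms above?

Premise 6 gives O(reject_blueprint).
Premise 9 is O(reject_blueprint → ¬recuse_self); since O(reject_blueprint), deontic closure gives O(¬recuse_self).
Premise 1 is O(¬vacate_premises → recuse_self); contrapositively O(¬recuse_self → vacate_premises). Since O(¬recuse_self) holds, K gives O(vacate_premises).
Premise 10 is O(vacate_premises → ¬anonymize_complaint); since O(vacate_premises), deontic closure gives O(¬anonymize_complaint).
So O(¬anonymize_complaint) holds, i.e. anonymize_complaint is forbidden. None of the other listed options is forbidden under the premises.

anonymize_complaint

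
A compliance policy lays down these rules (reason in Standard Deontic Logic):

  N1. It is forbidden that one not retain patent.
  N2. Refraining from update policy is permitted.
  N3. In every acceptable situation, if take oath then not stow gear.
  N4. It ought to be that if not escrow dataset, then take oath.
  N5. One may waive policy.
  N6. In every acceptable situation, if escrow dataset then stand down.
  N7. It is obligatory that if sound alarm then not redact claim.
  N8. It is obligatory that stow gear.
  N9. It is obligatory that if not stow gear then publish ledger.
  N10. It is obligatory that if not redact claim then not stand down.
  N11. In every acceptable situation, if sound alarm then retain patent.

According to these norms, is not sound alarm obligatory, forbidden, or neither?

Obligatory

Premise 8 states O(stow_gear) outright.
Premise 3 is O(take_oath → ¬stow_gear); contrapositively O(stow_gear → ¬take_oath). Since O(stow_gear) holds, K gives O(¬take_oath).
The contrapositive of premise 4 (O(¬escrow_dataset → take_oath)) is O(¬take_oath → escrow_dataset), and O(¬take_oath) is already established, so O(escrow_dataset).
With premise 6, O(escrow_dataset → stand_down), the K-axiom yields O(stand_down).
The contrapositive of premise 10 (O(¬redact_claim → ¬stand_down)) is O(stand_down → redact_claim), and O(stand_down) is already established, so O(redact_claim).
Premise 7 is O(sound_alarm → ¬redact_claim); contrapositively O(redact_claim → ¬sound_alarm). Since O(redact_claim) holds, K gives O(¬sound_alarm).
Premises 1, 2, 5, 9, 11 do not contribute to this derivation.
Hence ¬sound_alarm is obligatory.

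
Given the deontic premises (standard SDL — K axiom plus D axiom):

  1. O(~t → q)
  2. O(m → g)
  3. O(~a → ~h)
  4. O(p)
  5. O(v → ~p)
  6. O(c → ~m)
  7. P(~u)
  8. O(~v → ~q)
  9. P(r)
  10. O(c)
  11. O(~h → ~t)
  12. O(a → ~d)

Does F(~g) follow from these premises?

Premise 2 is O(m → g), but O(m) is not derivable from the premises, so it does not yield O(g).
No other premise forces O(g). An ideal world satisfying every premise can still have ~g true, so F(~g) is not derivable.

No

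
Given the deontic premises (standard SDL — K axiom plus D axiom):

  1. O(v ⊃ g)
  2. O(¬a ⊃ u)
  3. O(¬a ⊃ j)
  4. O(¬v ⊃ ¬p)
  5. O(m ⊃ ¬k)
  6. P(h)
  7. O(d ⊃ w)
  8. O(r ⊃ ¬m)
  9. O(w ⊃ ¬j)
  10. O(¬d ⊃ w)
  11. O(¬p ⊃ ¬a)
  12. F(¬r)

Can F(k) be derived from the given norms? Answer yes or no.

No

Premise 5 is O(m ⊃ ¬k), but O(m) is not derivable from the premises, so it does not yield O(¬k).
No other premise forces O(¬k). An ideal world satisfying every premise can still have k true, so F(k) is not derivable.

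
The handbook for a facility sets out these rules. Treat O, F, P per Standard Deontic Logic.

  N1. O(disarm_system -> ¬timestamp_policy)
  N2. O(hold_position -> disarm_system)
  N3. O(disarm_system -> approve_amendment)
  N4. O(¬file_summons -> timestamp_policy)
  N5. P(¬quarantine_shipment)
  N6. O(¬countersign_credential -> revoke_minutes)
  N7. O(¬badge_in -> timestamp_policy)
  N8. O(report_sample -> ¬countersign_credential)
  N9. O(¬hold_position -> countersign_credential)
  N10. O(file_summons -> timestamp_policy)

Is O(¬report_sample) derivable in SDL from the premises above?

Premises 4 and 10 cover both cases: O(¬file_summons -> timestamp_policy) and O(file_summons -> timestamp_policy). Since ¬file_summons ∨ file_summons is a tautology, O(timestamp_policy) follows.
The contrapositive of premise 1 (O(disarm_system -> ¬timestamp_policy)) is O(timestamp_policy -> ¬disarm_system), and O(timestamp_policy) is already established, so O(¬disarm_system).
The contrapositive of premise 2 (O(hold_position -> disarm_system)) is O(¬disarm_system -> ¬hold_position), and O(¬disarm_system) is already established, so O(¬hold_position).
With premise 9, O(¬hold_position -> countersign_credential), the K-axiom yields O(countersign_credential).
Premise 8 is O(report_sample -> ¬countersign_credential); contrapositively O(countersign_credential -> ¬report_sample). Since O(countersign_credential) holds, K gives O(¬report_sample).
Premises 3, 5, 6, 7 do not contribute to this derivation.
So O(¬report_sample) follows.

Yes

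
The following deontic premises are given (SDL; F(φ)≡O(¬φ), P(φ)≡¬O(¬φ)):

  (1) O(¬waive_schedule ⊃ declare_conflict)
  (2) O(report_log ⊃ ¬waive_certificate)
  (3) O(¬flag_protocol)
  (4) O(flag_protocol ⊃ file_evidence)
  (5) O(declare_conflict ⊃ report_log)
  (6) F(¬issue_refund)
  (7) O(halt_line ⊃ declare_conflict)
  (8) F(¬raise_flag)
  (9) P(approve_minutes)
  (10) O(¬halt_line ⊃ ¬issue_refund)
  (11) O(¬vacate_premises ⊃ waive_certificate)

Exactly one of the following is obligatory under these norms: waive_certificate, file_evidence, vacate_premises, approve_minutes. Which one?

Premise 6, F(¬issue_refund), is equivalent to O(issue_refund).
Premise 10, O(¬halt_line ⊃ ¬issue_refund), contraposes to O(issue_refund ⊃ halt_line); with O(issue_refund) we get O(halt_line).
With premise 7, O(halt_line ⊃ declare_conflict), the K-axiom yields O(declare_conflict).
Premise 5 is O(declare_conflict ⊃ report_log); since O(declare_conflict), deontic closure gives O(report_log).
Applying K to premise 2 (O(report_log ⊃ ¬waive_certificate)) and O(report_log) yields O(¬waive_certificate).
Premise 11 is O(¬vacate_premises ⊃ waive_certificate); contrapositively O(¬waive_certificate ⊃ vacate_premises). Since O(¬waive_certificate) holds, K gives O(vacate_premises).
So O(vacate_premises) holds — vacate_premises is obligatory. None of the other listed options is made obligatory by any chain of premises.

vacate_premises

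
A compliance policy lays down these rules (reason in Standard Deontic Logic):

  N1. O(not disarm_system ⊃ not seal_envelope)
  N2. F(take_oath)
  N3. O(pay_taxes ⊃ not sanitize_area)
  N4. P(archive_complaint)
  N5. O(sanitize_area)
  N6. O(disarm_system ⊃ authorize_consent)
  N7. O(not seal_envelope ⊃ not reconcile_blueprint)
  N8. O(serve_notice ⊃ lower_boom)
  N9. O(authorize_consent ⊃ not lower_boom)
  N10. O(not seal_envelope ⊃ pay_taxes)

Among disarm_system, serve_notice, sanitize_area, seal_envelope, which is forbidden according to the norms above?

From premise 5 we have O(sanitize_area).
Premise 3, O(pay_taxes ⊃ not sanitize_area), contraposes to O(sanitize_area ⊃ not pay_taxes); with O(sanitize_area) we get O(not pay_taxes).
Premise 10 is O(not seal_envelope ⊃ pay_taxes); contrapositively O(not pay_taxes ⊃ seal_envelope). Since O(not pay_taxes) holds, K gives O(seal_envelope).
Premise 1 is O(not disarm_system ⊃ not seal_envelope); contrapositively O(seal_envelope ⊃ disarm_system). Since O(seal_envelope) holds, K gives O(disarm_system).
With premise 6, O(disarm_system ⊃ authorize_consent), the K-axiom yields O(authorize_consent).
Premise 9 is O(authorize_consent ⊃ not lower_boom); since O(authorize_consent), deontic closure gives O(not lower_boom).
Premise 8, O(serve_notice ⊃ lower_boom), contraposes to O(not lower_boom ⊃ not serve_notice); with O(not lower_boom) we get O(not serve_notice).
So O(not serve_notice) holds, i.e. serve_notice is forbidden. None of the other listed options is forbidden under the premises.

serve_notice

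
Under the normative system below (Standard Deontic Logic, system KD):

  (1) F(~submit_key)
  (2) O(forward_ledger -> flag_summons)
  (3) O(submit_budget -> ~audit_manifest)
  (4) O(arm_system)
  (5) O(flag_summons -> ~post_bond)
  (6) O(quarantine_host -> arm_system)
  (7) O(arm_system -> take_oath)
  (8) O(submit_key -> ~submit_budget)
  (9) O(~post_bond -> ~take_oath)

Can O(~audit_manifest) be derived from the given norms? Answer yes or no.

Premise 3 is O(submit_budget -> ~audit_manifest), but O(submit_budget) is not derivable from the premises, so it does not yield O(~audit_manifest).
No other premise forces O(~audit_manifest). An ideal world satisfying every premise can still have ~audit_manifest false, so O(~audit_manifest) is not derivable.

No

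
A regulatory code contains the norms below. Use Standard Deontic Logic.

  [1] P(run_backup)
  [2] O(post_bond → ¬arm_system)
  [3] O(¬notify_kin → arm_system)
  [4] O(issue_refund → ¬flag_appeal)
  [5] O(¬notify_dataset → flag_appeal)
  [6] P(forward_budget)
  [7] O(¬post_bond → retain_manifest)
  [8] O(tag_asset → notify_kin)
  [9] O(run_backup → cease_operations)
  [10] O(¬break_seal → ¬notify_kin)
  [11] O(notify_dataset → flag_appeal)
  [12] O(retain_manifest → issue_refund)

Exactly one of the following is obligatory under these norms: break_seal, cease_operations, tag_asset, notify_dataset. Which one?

break_seal

By case analysis on ¬notify_dataset: premise 5 gives O(¬notify_dataset → flag_appeal) and premise 11 gives O(notify_dataset → flag_appeal), so O(flag_appeal) either way.
The contrapositive of premise 4 (O(issue_refund → ¬flag_appeal)) is O(flag_appeal → ¬issue_refund), and O(flag_appeal) is already established, so O(¬issue_refund).
Premise 12, O(retain_manifest → issue_refund), contraposes to O(¬issue_refund → ¬retain_manifest); with O(¬issue_refund) we get O(¬retain_manifest).
Premise 7 is O(¬post_bond → retain_manifest); contrapositively O(¬retain_manifest → post_bond). Since O(¬retain_manifest) holds, K gives O(post_bond).
With premise 2, O(post_bond → ¬arm_system), the K-axiom yields O(¬arm_system).
Premise 3, O(¬notify_kin → arm_system), contraposes to O(¬arm_system → notify_kin); with O(¬arm_system) we get O(notify_kin).
Premise 10 is O(¬break_seal → ¬notify_kin); contrapositively O(notify_kin → break_seal). Since O(notify_kin) holds, K gives O(break_seal).
So O(break_seal) holds — break_seal is obligatory. None of the other listed options is made obligatory by any chain of premises.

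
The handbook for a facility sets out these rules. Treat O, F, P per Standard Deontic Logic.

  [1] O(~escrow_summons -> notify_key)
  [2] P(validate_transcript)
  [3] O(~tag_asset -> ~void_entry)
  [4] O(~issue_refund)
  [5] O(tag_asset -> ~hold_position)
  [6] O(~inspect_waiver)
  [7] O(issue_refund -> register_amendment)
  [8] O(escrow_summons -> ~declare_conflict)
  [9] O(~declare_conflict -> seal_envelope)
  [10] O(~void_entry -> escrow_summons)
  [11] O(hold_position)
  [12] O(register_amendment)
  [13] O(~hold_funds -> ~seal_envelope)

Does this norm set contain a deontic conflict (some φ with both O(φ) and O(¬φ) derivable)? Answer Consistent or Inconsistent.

Consistent

Premise 7 is O(issue_refund -> register_amendment); even if O(register_amendment) held, inferring O(issue_refund) would be affirming the consequent — invalid.
So O(issue_refund) is not derivable, and the apparent clash with O(~issue_refund) does not arise.
A world satisfying every obligation exists (e.g. declare_conflict=false, escrow_summons=true, hold_funds=true, hold_position=true, inspect_waiver=false, issue_refund=false, notify_key=false, register_amendment=true, seal_envelope=true, tag_asset=false, validate_transcript=false, void_entry=false); no atom is both obligatory and forbidden, so the set is consistent.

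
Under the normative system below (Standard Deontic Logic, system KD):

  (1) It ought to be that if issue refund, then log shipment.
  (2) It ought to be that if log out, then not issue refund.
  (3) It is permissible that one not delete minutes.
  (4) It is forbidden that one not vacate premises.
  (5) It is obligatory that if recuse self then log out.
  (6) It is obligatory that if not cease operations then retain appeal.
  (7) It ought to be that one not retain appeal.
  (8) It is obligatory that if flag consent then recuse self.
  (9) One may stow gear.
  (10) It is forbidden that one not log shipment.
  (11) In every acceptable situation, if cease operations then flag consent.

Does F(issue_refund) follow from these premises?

Yes

Premise 7 states O(¬retain_appeal) outright.
The contrapositive of premise 6 (O(¬cease_operations → retain_appeal)) is O(¬retain_appeal → cease_operations), and O(¬retain_appeal) is already established, so O(cease_operations).
From O(cease_operations) and premise 11, O(cease_operations → flag_consent), we obtain O(flag_consent).
Premise 8 is O(flag_consent → recuse_self); since O(flag_consent), deontic closure gives O(recuse_self).
With premise 5, O(recuse_self → log_out), the K-axiom yields O(log_out).
Premise 2 is O(log_out → ¬issue_refund); since O(log_out), deontic closure gives O(¬issue_refund).
Premises 1, 3, 4, 9, 10 do not contribute to this derivation.
So O(¬issue_refund) holds, i.e. F(issue_refund). The claim follows.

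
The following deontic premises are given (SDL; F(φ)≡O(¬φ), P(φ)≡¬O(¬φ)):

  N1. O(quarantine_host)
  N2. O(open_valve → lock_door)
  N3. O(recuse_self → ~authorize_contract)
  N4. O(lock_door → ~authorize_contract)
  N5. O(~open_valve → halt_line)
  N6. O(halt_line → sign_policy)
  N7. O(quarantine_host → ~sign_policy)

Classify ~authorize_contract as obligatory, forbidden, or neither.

Obligatory

Premise 1 states O(quarantine_host) outright.
Applying K to premise 7 (O(quarantine_host → ~sign_policy)) and O(quarantine_host) yields O(~sign_policy).
Premise 6 is O(halt_line → sign_policy); contrapositively O(~sign_policy → ~halt_line). Since O(~sign_policy) holds, K gives O(~halt_line).
Premise 5, O(~open_valve → halt_line), contraposes to O(~halt_line → open_valve); with O(~halt_line) we get O(open_valve).
With premise 2, O(open_valve → lock_door), the K-axiom yields O(lock_door).
Premise 4 is O(lock_door → ~authorize_contract); since O(lock_door), deontic closure gives O(~authorize_contract).
Premise 3 does not contribute to this derivation.
Hence ~authorize_contract is obligatory.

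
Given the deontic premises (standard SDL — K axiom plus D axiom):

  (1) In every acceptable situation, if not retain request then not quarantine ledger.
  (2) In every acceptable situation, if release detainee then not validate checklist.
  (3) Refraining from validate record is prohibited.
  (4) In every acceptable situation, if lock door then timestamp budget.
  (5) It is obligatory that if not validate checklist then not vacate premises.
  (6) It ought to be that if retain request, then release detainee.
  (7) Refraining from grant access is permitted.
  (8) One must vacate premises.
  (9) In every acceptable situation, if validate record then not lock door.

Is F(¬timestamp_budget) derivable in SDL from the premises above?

Premise 4 is O(lock_door → timestamp_budget), but O(lock_door) is not derivable from the premises, so it does not yield O(timestamp_budget).
No other premise forces O(timestamp_budget). An ideal world satisfying every premise can still have ¬timestamp_budget true, so F(¬timestamp_budget) is not derivable.

No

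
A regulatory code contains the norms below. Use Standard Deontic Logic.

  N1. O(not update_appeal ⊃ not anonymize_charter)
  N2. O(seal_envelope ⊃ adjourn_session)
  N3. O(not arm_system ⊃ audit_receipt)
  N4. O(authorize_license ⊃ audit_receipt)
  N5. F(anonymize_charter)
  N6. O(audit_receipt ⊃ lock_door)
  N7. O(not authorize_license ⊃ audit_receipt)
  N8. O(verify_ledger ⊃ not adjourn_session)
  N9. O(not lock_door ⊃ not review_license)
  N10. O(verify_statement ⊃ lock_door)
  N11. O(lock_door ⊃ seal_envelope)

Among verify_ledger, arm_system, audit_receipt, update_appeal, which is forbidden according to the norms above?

By case analysis on not authorize_license: premise 7 gives O(not authorize_license ⊃ audit_receipt) and premise 4 gives O(authorize_license ⊃ audit_receipt), so O(audit_receipt) either way.
Applying K to premise 6 (O(audit_receipt ⊃ lock_door)) and O(audit_receipt) yields O(lock_door).
With premise 11, O(lock_door ⊃ seal_envelope), the K-axiom yields O(seal_envelope).
From O(seal_envelope) and premise 2, O(seal_envelope ⊃ adjourn_session), we obtain O(adjourn_session).
The contrapositive of premise 8 (O(verify_ledger ⊃ not adjourn_session)) is O(adjourn_session ⊃ not verify_ledger), and O(adjourn_session) is already established, so O(not verify_ledger).
So O(not verify_ledger) holds, i.e. verify_ledger is forbidden. None of the other listed options is forbidden under the premises.

verify_ledger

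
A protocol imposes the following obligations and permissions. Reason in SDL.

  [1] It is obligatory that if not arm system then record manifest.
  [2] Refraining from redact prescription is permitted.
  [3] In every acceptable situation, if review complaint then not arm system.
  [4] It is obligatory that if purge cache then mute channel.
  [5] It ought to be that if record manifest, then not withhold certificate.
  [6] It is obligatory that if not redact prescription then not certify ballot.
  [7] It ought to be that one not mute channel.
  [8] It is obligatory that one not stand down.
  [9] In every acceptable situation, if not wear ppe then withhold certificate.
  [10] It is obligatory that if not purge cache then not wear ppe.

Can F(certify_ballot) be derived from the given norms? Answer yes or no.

Premise 6 is O(¬redact_prescription → ¬certify_ballot), but O(¬redact_prescription) is not derivable from the premises (the permission P(¬redact_prescription) asserts only ¬O(redact_prescription), not O(¬redact_prescription)), so it does not yield O(¬certify_ballot).
No other premise forces O(¬certify_ballot). An ideal world satisfying every premise can still have certify_ballot true, so F(certify_ballot) is not derivable.

No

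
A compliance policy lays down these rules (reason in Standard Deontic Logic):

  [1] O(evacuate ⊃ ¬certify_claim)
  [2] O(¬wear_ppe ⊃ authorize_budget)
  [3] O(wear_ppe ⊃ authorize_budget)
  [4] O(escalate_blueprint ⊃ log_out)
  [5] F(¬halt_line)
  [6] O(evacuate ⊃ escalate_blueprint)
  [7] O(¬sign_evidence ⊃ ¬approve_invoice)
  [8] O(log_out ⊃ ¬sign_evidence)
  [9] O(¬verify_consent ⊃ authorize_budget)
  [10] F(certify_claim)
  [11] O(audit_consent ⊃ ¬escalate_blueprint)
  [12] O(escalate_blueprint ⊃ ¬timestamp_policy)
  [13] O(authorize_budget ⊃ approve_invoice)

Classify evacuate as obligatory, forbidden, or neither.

Forbidden

Premises 3 and 2 cover both cases: O(wear_ppe ⊃ authorize_budget) and O(¬wear_ppe ⊃ authorize_budget). Since wear_ppe ∨ ¬wear_ppe is a tautology, O(authorize_budget) follows.
Applying K to premise 13 (O(authorize_budget ⊃ approve_invoice)) and O(authorize_budget) yields O(approve_invoice).
Premise 7 is O(¬sign_evidence ⊃ ¬approve_invoice); contrapositively O(approve_invoice ⊃ sign_evidence). Since O(approve_invoice) holds, K gives O(sign_evidence).
Premise 8, O(log_out ⊃ ¬sign_evidence), contraposes to O(sign_evidence ⊃ ¬log_out); with O(sign_evidence) we get O(¬log_out).
Premise 4 is O(escalate_blueprint ⊃ log_out); contrapositively O(¬log_out ⊃ ¬escalate_blueprint). Since O(¬log_out) holds, K gives O(¬escalate_blueprint).
Premise 6, O(evacuate ⊃ escalate_blueprint), contraposes to O(¬escalate_blueprint ⊃ ¬evacuate); with O(¬escalate_blueprint) we get O(¬evacuate).
Premises 1, 5, 9, 10, 11, 12 do not contribute to this derivation.
Thus O(¬evacuate), which is F(evacuate): evacuate is forbidden.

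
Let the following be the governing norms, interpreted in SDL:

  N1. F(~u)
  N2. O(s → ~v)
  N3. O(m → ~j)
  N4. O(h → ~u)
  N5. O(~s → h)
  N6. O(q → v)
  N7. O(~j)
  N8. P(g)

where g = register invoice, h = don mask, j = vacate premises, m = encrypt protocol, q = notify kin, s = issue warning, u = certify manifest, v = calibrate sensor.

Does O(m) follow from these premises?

No

Premise 3 is O(m → ~j); even if O(~j) held, inferring O(m) would be affirming the consequent — invalid.
No other premise forces O(m). An ideal world satisfying every premise can still have m false, so O(m) is not derivable.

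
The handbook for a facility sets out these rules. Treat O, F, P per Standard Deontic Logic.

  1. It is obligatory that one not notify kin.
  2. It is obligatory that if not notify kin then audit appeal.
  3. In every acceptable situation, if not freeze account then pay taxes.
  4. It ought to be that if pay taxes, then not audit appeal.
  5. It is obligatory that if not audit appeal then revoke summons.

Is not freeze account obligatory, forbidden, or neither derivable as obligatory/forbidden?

Premise 1 states O(¬notify_kin) outright.
Premise 2 is O(¬notify_kin → audit_appeal); since O(¬notify_kin), deontic closure gives O(audit_appeal).
Premise 4 is O(pay_taxes → ¬audit_appeal); contrapositively O(audit_appeal → ¬pay_taxes). Since O(audit_appeal) holds, K gives O(¬pay_taxes).
Premise 3, O(¬freeze_account → pay_taxes), contraposes to O(¬pay_taxes → freeze_account); with O(¬pay_taxes) we get O(freeze_account).
Premise 5 does not contribute to this derivation.
Thus O(freeze_account), which is F(¬freeze_account): ¬freeze_account is forbidden.

Forbidden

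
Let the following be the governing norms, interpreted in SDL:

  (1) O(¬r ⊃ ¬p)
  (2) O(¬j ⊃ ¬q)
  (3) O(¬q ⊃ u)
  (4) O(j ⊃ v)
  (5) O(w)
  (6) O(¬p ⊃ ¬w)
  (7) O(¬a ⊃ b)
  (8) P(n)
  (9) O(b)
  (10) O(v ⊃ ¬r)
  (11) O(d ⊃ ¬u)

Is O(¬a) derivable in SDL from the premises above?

No

Premise 7 is O(¬a ⊃ b); even if O(b) held, inferring O(¬a) would be affirming the consequent — invalid.
No other premise forces O(¬a). An ideal world satisfying every premise can still have ¬a false, so O(¬a) is not derivable.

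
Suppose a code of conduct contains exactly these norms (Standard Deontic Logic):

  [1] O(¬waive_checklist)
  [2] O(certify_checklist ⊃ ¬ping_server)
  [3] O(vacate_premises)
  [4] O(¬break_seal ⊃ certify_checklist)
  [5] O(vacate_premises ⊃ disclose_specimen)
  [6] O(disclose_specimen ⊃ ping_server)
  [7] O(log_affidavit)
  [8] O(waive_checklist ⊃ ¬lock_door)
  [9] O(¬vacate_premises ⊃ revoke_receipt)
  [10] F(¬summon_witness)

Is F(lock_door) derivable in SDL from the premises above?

Premise 8 is O(waive_checklist ⊃ ¬lock_door), but O(waive_checklist) is not derivable from the premises, so it does not yield O(¬lock_door).
No other premise forces O(¬lock_door). An ideal world satisfying every premise can still have lock_door true, so F(lock_door) is not derivable.

No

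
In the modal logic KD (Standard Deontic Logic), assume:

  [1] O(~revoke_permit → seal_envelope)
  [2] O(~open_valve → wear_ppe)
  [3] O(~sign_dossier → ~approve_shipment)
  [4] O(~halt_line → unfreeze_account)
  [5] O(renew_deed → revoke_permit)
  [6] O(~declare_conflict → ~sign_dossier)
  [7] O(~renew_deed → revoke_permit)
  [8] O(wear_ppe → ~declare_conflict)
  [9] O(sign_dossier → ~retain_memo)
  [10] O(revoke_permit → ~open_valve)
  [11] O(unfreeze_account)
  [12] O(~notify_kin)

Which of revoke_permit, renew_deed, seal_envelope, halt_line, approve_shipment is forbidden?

approve_shipment

Premises 5 and 7 cover both cases: O(renew_deed → revoke_permit) and O(~renew_deed → revoke_permit). Since renew_deed ∨ ~renew_deed is a tautology, O(revoke_permit) follows.
With premise 10, O(revoke_permit → ~open_valve), the K-axiom yields O(~open_valve).
From O(~open_valve) and premise 2, O(~open_valve → wear_ppe), we obtain O(wear_ppe).
From O(wear_ppe) and premise 8, O(wear_ppe → ~declare_conflict), we obtain O(~declare_conflict).
Applying K to premise 6 (O(~declare_conflict → ~sign_dossier)) and O(~declare_conflict) yields O(~sign_dossier).
From O(~sign_dossier) and premise 3, O(~sign_dossier → ~approve_shipment), we obtain O(~approve_shipment).
So O(~approve_shipment) holds, i.e. approve_shipment is forbidden. None of the other listed options is forbidden under the premises.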